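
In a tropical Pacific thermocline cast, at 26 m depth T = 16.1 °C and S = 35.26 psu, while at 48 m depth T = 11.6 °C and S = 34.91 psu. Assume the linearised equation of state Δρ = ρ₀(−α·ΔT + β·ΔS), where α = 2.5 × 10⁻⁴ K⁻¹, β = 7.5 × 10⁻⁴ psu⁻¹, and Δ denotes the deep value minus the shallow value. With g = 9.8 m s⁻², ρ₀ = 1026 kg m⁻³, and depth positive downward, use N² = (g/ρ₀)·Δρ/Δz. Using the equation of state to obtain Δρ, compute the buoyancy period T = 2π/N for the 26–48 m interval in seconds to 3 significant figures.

321 s

ΔT = -4.5 K, ΔS = -0.35 psu (deep − shallow).
Δρ/ρ₀ = −αΔT + βΔS = 1.125 × 10⁻³ − 2.625 × 10⁻⁴ = 8.625 × 10⁻⁴, so Δρ ≈ 0.8849 kg m⁻³.
N² = (g/ρ₀)·Δρ/Δz = g·(Δρ/ρ₀)/Δz = 9.8 × 8.625 × 10⁻⁴ / 22 = 3.8420 × 10⁻⁴ s⁻².
N = √(3.8420 × 10⁻⁴) = 0.019601 rad s⁻¹ → T = 2π/N = 320.55 s ≈ 321 s.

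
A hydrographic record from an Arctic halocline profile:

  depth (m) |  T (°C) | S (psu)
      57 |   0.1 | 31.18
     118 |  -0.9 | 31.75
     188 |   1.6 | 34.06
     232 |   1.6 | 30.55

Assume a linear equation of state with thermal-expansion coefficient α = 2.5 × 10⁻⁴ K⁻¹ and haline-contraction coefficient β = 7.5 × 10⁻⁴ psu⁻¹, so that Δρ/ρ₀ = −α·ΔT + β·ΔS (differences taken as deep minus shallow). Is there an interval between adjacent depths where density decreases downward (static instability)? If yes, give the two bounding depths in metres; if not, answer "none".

188–232 m

Evaluate Δρ/ρ₀ = −αΔT + βΔS across each adjacent pair:
  57–118 m: −αΔT+βΔS = −(2.5 × 10⁻⁴)(-1.0)+(7.5 × 10⁻⁴)(+0.57) = 6.8 × 10⁻⁴ → stable
  118–188 m: −αΔT+βΔS = −(2.5 × 10⁻⁴)(+2.5)+(7.5 × 10⁻⁴)(+2.31) = 1.1 × 10⁻³ → stable
  188–232 m: −αΔT+βΔS = −(2.5 × 10⁻⁴)(+0.0)+(7.5 × 10⁻⁴)(-3.51) = -2.6 × 10⁻³ → UNSTABLE
The 188–232 m interval has Δρ < 0: lighter water underlies denser water.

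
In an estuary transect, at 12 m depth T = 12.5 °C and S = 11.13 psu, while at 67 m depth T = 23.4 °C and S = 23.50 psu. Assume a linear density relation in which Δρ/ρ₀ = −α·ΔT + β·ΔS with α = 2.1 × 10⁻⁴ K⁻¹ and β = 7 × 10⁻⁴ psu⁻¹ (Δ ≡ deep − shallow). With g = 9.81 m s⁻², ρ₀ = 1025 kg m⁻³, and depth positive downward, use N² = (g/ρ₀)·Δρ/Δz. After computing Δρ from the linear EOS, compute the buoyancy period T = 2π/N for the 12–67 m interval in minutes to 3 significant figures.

ΔT = +10.9 K, ΔS = +12.37 psu (deep − shallow).
Δρ/ρ₀ = −αΔT + βΔS = -2.289 × 10⁻³ + 8.659 × 10⁻³ = 6.37 × 10⁻³, so Δρ ≈ 6.529 kg m⁻³.
N² = (g/ρ₀)·Δρ/Δz = g·(Δρ/ρ₀)/Δz = 9.81 × 6.37 × 10⁻³ / 55 = 1.1362 × 10⁻³ s⁻².
N = √(1.1362 × 10⁻³) = 0.033708 rad s⁻¹ → T = 2π/N = 186.40 s = 3.1067 min ≈ 3.11 min.

3.11 min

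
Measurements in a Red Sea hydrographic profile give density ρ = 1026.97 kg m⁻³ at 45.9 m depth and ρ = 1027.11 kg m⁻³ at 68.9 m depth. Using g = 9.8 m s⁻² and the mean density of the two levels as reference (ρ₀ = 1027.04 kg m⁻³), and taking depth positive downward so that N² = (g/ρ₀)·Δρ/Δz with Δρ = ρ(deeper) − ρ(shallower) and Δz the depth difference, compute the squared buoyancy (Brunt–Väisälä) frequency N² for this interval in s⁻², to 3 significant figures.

Δρ = 1027.11 − 1026.97 = 0.14 kg m⁻³ over Δz = 68.9 − 45.9 = 23 m.
N² = (9.8/1027.04) × (0.14/23) = 5.8082 × 10⁻⁵ s⁻² ≈ 5.81 × 10⁻⁵ s⁻².
Since Δρ > 0 the layer is stably stratified.

5.81 × 10⁻⁵ s⁻²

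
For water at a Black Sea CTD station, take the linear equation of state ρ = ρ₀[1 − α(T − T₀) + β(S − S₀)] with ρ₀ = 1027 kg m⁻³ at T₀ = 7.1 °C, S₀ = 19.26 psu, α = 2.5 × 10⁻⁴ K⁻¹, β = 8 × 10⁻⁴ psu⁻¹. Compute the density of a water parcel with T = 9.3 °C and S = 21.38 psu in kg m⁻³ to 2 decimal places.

1028.18 kg m⁻³

T − T₀ = +2.2 K, S − S₀ = +2.12 psu.
Bracket = 1 − α·(+2.2) + β·(+2.12) = 1 + (1.146 × 10⁻³) = 1.0011460.
ρ = 1027 × 1.0011460 = 1028.18 kg m⁻³.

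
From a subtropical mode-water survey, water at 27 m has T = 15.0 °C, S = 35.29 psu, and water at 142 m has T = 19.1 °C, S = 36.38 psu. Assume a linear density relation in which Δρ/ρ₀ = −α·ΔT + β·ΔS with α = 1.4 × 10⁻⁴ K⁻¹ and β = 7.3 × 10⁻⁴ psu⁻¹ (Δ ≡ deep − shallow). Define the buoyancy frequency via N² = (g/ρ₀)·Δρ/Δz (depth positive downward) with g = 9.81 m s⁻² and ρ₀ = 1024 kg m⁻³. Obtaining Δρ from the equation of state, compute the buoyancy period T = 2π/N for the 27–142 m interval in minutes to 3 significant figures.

ΔT = +4.1 K, ΔS = +1.09 psu (deep − shallow).
Δρ/ρ₀ = −αΔT + βΔS = -5.74 × 10⁻⁴ + 7.957 × 10⁻⁴ = 2.217 × 10⁻⁴, so Δρ ≈ 0.2270 kg m⁻³.
N² = (g/ρ₀)·Δρ/Δz = g·(Δρ/ρ₀)/Δz = 9.81 × 2.217 × 10⁻⁴ / 115 = 1.8912 × 10⁻⁵ s⁻².
N = √(1.8912 × 10⁻⁵) = 4.3488 × 10⁻³ rad s⁻¹ → T = 2π/N = 1.4448 × 10³ s = 24.080 min ≈ 24.1 min.

24.1 min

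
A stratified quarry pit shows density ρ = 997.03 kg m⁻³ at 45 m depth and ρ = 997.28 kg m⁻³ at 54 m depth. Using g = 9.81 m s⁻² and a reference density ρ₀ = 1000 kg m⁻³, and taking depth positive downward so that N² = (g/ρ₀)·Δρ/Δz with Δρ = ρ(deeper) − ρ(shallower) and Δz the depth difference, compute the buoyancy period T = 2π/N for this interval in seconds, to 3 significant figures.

381 s

Δρ = 997.28 − 997.03 = 0.25 kg m⁻³ over Δz = 54 − 45 = 9 m.
N² = (9.81/1000) × (0.25/9) = 2.7250 × 10⁻⁴ s⁻².
N = √(2.7250 × 10⁻⁴) = 0.016508 rad s⁻¹, so T = 2π/N = 380.61 s ≈ 381 s.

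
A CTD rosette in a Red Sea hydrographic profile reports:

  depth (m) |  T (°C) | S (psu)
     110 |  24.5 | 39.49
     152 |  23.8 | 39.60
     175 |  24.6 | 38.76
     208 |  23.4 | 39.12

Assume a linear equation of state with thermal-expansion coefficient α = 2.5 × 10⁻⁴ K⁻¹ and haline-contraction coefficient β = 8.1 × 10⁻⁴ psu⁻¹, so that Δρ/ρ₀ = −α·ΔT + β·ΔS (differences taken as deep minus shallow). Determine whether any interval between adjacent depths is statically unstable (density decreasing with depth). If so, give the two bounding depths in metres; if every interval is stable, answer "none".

Evaluate Δρ/ρ₀ = −αΔT + βΔS across each adjacent pair:
  110–152 m: −αΔT+βΔS = −(2.5 × 10⁻⁴)(-0.7)+(8.1 × 10⁻⁴)(+0.11) = 2.6 × 10⁻⁴ → stable
  152–175 m: −αΔT+βΔS = −(2.5 × 10⁻⁴)(+0.8)+(8.1 × 10⁻⁴)(-0.84) = -8.8 × 10⁻⁴ → UNSTABLE
  175–208 m: −αΔT+βΔS = −(2.5 × 10⁻⁴)(-1.2)+(8.1 × 10⁻⁴)(+0.36) = 5.9 × 10⁻⁴ → stable
The 152–175 m interval has Δρ < 0: lighter water underlies denser water.

152–175 m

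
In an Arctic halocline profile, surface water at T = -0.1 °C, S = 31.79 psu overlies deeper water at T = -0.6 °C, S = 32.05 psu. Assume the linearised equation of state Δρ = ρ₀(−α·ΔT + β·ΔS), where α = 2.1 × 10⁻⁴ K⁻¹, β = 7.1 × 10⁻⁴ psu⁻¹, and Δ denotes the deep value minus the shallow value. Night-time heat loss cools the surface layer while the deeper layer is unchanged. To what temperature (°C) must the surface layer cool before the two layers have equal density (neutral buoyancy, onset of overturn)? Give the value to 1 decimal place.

-1.5 °C

Neutral buoyancy requires Δρ = 0, i.e. −α(T_deep − T_surf′) + β(S_deep − S_surf) = 0.
T_surf′ = T_deep − (β/α)·ΔS = -0.6 − (7.1 × 10⁻⁴/2.1 × 10⁻⁴)·(+0.26) = -1.479 °C.
Cooling required: -0.1 − (-1.479) = 1.379 °C.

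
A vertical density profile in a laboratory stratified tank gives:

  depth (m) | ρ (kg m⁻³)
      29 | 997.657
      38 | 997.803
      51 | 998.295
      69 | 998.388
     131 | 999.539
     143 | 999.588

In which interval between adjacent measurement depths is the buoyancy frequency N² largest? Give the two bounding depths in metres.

Compute the density gradient over each adjacent pair:
  29–38 m: Δρ/Δz = 0.146/9 = 0.016 kg m⁻⁴
  38–51 m: Δρ/Δz = 0.492/13 = 0.038 kg m⁻⁴
  51–69 m: Δρ/Δz = 0.093/18 = 5.2 × 10⁻³ kg m⁻⁴
  69–131 m: Δρ/Δz = 1.151/62 = 0.019 kg m⁻⁴
  131–143 m: Δρ/Δz = 0.049/12 = 4.1 × 10⁻³ kg m⁻⁴
The largest gradient is in the 38–51 m interval — the pycnocline.

38–51 m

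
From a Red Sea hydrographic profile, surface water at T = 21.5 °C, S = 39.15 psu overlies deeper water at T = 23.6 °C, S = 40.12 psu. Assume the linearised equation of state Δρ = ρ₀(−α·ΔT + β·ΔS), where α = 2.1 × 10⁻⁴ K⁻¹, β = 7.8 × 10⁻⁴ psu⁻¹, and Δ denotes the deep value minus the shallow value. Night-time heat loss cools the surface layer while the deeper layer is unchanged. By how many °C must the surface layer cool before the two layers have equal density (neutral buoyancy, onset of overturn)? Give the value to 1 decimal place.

Neutral buoyancy requires Δρ = 0, i.e. −α(T_deep − T_surf′) + β(S_deep − S_surf) = 0.
T_surf′ = T_deep − (β/α)·ΔS = 23.6 − (7.8 × 10⁻⁴/2.1 × 10⁻⁴)·(+0.97) = 19.997 °C.
Cooling required: 21.5 − (19.997) = 1.503 °C.

1.5 °C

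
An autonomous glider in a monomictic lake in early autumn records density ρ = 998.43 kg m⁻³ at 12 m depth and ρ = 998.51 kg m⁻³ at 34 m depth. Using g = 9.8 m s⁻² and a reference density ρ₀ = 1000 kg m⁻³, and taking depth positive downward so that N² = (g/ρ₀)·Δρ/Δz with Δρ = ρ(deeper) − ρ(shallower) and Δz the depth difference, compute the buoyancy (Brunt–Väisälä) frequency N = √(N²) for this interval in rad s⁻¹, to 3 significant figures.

5.97 × 10⁻³ rad s⁻¹

Δρ = 998.51 − 998.43 = 0.08 kg m⁻³ over Δz = 34 − 12 = 22 m.
N² = (9.8/1000) × (0.08/22) = 3.5636 × 10⁻⁵ s⁻².
N = √(3.5636 × 10⁻⁵) = 5.9696 × 10⁻³ rad s⁻¹ ≈ 5.97 × 10⁻³ rad s⁻¹.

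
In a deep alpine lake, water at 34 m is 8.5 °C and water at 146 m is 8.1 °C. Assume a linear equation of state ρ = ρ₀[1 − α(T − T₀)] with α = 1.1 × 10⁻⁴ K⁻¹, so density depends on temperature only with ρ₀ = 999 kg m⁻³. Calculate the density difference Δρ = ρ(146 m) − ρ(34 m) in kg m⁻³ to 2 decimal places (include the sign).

+0.04 kg m⁻³

ΔT = -0.4 K, Δρ/ρ₀ = −αΔT = 4.40 × 10⁻⁵.
Δρ = 999 × (4.40 × 10⁻⁵) = +0.04 kg m⁻³.
Positive Δρ: denser below, stable.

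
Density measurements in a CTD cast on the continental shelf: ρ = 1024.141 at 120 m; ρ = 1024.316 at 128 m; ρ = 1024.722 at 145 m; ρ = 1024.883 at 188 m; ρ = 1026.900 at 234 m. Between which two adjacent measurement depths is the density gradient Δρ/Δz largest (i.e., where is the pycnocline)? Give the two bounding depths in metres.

Compute the density gradient over each adjacent pair:
  120–128 m: Δρ/Δz = 0.175/8 = 0.022 kg m⁻⁴
  128–145 m: Δρ/Δz = 0.406/17 = 0.024 kg m⁻⁴
  145–188 m: Δρ/Δz = 0.161/43 = 3.7 × 10⁻³ kg m⁻⁴
  188–234 m: Δρ/Δz = 2.017/46 = 0.044 kg m⁻⁴
The largest gradient is in the 188–234 m interval — the pycnocline.

188–234 m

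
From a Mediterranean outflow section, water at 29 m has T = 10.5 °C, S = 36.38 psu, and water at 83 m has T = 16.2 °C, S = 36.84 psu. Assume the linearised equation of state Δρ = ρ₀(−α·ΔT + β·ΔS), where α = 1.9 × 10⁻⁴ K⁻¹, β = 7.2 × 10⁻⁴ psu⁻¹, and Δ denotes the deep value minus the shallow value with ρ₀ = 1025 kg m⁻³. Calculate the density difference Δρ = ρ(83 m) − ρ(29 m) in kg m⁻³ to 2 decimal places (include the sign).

-0.77 kg m⁻³

ΔT = +5.7 K, ΔS = +0.46 psu (deep − shallow).
Δρ/ρ₀ = −(1.9 × 10⁻⁴)(+5.7) + (7.2 × 10⁻⁴)(+0.46) = -7.518 × 10⁻⁴.
Δρ = 1025 × (-7.518 × 10⁻⁴) = -0.77 kg m⁻³.
Negative Δρ: lighter below, statically unstable.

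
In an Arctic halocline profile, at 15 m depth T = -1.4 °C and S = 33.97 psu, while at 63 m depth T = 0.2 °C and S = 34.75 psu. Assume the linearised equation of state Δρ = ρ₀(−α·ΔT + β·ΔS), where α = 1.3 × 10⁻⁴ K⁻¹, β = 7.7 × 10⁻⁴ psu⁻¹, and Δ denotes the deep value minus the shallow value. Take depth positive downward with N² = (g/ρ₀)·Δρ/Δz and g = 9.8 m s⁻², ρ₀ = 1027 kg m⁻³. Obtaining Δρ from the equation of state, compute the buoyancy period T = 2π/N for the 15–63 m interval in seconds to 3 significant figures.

702 s

ΔT = +1.6 K, ΔS = +0.78 psu (deep − shallow).
Δρ/ρ₀ = −αΔT + βΔS = -2.08 × 10⁻⁴ + 6.006 × 10⁻⁴ = 3.926 × 10⁻⁴, so Δρ ≈ 0.4032 kg m⁻³.
N² = (g/ρ₀)·Δρ/Δz = g·(Δρ/ρ₀)/Δz = 9.8 × 3.926 × 10⁻⁴ / 48 = 8.0156 × 10⁻⁵ s⁻².
N = √(8.0156 × 10⁻⁵) = 8.9530 × 10⁻³ rad s⁻¹ → T = 2π/N = 701.80 s ≈ 702 s.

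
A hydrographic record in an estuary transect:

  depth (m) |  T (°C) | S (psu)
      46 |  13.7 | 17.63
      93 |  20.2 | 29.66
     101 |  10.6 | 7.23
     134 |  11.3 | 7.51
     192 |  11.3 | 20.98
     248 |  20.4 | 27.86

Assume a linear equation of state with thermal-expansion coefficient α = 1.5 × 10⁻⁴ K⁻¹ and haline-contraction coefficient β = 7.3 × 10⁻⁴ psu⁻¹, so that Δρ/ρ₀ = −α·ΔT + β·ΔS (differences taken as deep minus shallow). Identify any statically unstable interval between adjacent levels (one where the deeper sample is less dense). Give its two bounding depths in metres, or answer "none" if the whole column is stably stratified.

93–101 m

Evaluate Δρ/ρ₀ = −αΔT + βΔS across each adjacent pair:
  46–93 m: −αΔT+βΔS = −(1.5 × 10⁻⁴)(+6.5)+(7.3 × 10⁻⁴)(+12.03) = 7.8 × 10⁻³ → stable
  93–101 m: −αΔT+βΔS = −(1.5 × 10⁻⁴)(-9.6)+(7.3 × 10⁻⁴)(-22.43) = -0.015 → UNSTABLE
  101–134 m: −αΔT+βΔS = −(1.5 × 10⁻⁴)(+0.7)+(7.3 × 10⁻⁴)(+0.28) = 9.9 × 10⁻⁵ → stable
  134–192 m: −αΔT+βΔS = −(1.5 × 10⁻⁴)(+0.0)+(7.3 × 10⁻⁴)(+13.47) = 9.8 × 10⁻³ → stable
  192–248 m: −αΔT+βΔS = −(1.5 × 10⁻⁴)(+9.1)+(7.3 × 10⁻⁴)(+6.88) = 3.7 × 10⁻³ → stable
The 93–101 m interval has Δρ < 0: lighter water underlies denser water.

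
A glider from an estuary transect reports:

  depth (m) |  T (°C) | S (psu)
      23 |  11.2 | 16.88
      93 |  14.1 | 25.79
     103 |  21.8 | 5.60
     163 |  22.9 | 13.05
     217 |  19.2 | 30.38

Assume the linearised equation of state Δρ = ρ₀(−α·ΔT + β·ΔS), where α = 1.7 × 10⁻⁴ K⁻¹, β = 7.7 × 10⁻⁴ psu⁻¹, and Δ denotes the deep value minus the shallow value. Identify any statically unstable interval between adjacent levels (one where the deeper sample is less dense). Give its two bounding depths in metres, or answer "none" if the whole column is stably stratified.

Evaluate Δρ/ρ₀ = −αΔT + βΔS across each adjacent pair:
  23–93 m: −αΔT+βΔS = −(1.7 × 10⁻⁴)(+2.9)+(7.7 × 10⁻⁴)(+8.91) = 6.4 × 10⁻³ → stable
  93–103 m: −αΔT+βΔS = −(1.7 × 10⁻⁴)(+7.7)+(7.7 × 10⁻⁴)(-20.19) = -0.017 → UNSTABLE
  103–163 m: −αΔT+βΔS = −(1.7 × 10⁻⁴)(+1.1)+(7.7 × 10⁻⁴)(+7.45) = 5.5 × 10⁻³ → stable
  163–217 m: −αΔT+βΔS = −(1.7 × 10⁻⁴)(-3.7)+(7.7 × 10⁻⁴)(+17.33) = 0.014 → stable
The 93–103 m interval has Δρ < 0: lighter water underlies denser water.

93–103 m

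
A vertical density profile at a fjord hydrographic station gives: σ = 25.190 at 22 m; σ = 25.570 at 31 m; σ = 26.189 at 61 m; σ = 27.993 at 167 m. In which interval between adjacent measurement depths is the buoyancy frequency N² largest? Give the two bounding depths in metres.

22–31 m

Compute the density gradient over each adjacent pair:
  22–31 m: Δρ/Δz = 0.380/9 = 0.042 kg m⁻⁴
  31–61 m: Δρ/Δz = 0.619/30 = 0.021 kg m⁻⁴
  61–167 m: Δρ/Δz = 1.804/106 = 0.017 kg m⁻⁴
The largest gradient is in the 22–31 m interval — the pycnocline.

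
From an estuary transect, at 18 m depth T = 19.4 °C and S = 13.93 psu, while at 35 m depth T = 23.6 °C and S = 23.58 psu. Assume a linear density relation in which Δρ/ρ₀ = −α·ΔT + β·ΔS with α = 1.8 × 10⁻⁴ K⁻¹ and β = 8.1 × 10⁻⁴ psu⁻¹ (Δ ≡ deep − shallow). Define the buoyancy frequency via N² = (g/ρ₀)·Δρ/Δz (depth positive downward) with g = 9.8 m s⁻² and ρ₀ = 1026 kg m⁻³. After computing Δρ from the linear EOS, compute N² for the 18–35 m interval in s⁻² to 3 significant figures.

4.07 × 10⁻³ s⁻²

ΔT = +4.2 K, ΔS = +9.65 psu (deep − shallow).
Δρ/ρ₀ = −αΔT + βΔS = -7.56 × 10⁻⁴ + 7.8165 × 10⁻³ = 7.0605 × 10⁻³, so Δρ ≈ 7.244 kg m⁻³.
N² = (g/ρ₀)·Δρ/Δz = g·(Δρ/ρ₀)/Δz = 9.8 × 7.0605 × 10⁻³ / 17 = 4.0702 × 10⁻³ s⁻² ≈ 4.07 × 10⁻³ s⁻².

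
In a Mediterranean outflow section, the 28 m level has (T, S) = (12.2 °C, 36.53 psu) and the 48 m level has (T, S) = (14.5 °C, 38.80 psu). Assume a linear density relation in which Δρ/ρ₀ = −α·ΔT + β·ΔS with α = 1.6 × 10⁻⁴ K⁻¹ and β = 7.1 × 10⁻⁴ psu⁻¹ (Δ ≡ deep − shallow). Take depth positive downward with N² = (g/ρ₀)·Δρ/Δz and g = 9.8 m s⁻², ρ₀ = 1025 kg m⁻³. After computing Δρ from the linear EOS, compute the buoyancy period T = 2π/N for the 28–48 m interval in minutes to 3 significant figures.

ΔT = +2.3 K, ΔS = +2.27 psu (deep − shallow).
Δρ/ρ₀ = −αΔT + βΔS = -3.68 × 10⁻⁴ + 1.6117 × 10⁻³ = 1.2437 × 10⁻³, so Δρ ≈ 1.275 kg m⁻³.
N² = (g/ρ₀)·Δρ/Δz = g·(Δρ/ρ₀)/Δz = 9.8 × 1.2437 × 10⁻³ / 20 = 6.0941 × 10⁻⁴ s⁻².
N = √(6.0941 × 10⁻⁴) = 0.024686 rad s⁻¹ → T = 2π/N = 254.52 s = 4.2420 min ≈ 4.24 min.

4.24 min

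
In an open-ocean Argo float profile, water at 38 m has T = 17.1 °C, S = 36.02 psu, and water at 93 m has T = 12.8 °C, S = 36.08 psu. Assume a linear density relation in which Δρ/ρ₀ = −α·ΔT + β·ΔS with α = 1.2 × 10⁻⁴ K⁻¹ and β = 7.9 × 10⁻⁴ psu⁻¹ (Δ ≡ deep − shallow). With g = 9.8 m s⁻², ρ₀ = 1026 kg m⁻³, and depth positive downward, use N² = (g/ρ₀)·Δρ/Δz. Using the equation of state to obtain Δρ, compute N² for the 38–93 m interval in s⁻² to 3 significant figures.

1.00 × 10⁻⁴ s⁻²

ΔT = -4.3 K, ΔS = +0.06 psu (deep − shallow).
Δρ/ρ₀ = −αΔT + βΔS = 5.16 × 10⁻⁴ + 4.74 × 10⁻⁵ = 5.634 × 10⁻⁴, so Δρ ≈ 0.5780 kg m⁻³.
N² = (g/ρ₀)·Δρ/Δz = g·(Δρ/ρ₀)/Δz = 9.8 × 5.634 × 10⁻⁴ / 55 = 1.0039 × 10⁻⁴ s⁻² ≈ 1.00 × 10⁻⁴ s⁻².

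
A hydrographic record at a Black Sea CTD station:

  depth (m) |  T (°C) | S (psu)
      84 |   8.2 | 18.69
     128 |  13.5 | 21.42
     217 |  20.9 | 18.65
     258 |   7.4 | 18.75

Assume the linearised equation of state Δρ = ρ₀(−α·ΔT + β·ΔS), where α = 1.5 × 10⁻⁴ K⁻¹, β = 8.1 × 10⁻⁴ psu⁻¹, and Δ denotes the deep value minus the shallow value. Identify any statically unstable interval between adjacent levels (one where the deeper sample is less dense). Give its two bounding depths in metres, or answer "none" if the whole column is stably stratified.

128–217 m

Evaluate Δρ/ρ₀ = −αΔT + βΔS across each adjacent pair:
  84–128 m: −αΔT+βΔS = −(1.5 × 10⁻⁴)(+5.3)+(8.1 × 10⁻⁴)(+2.73) = 1.4 × 10⁻³ → stable
  128–217 m: −αΔT+βΔS = −(1.5 × 10⁻⁴)(+7.4)+(8.1 × 10⁻⁴)(-2.77) = -3.4 × 10⁻³ → UNSTABLE
  217–258 m: −αΔT+βΔS = −(1.5 × 10⁻⁴)(-13.5)+(8.1 × 10⁻⁴)(+0.10) = 2.1 × 10⁻³ → stable
The 128–217 m interval has Δρ < 0: lighter water underlies denser water.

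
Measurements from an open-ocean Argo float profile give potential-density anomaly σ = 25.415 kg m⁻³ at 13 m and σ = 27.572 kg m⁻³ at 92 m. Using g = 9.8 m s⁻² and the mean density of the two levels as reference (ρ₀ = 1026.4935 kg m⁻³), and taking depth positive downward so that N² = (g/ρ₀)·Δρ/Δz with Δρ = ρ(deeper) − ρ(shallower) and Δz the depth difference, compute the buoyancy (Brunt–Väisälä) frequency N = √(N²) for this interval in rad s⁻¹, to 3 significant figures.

Δρ = 1027.572 − 1025.415 = 2.157 kg m⁻³ over Δz = 92 − 13 = 79 m.
N² = (9.8/1026.4935) × (2.157/79) = 2.6067 × 10⁻⁴ s⁻².
N = √(2.6067 × 10⁻⁴) = 0.016145 rad s⁻¹ ≈ 0.0161 rad s⁻¹.

0.0161 rad s⁻¹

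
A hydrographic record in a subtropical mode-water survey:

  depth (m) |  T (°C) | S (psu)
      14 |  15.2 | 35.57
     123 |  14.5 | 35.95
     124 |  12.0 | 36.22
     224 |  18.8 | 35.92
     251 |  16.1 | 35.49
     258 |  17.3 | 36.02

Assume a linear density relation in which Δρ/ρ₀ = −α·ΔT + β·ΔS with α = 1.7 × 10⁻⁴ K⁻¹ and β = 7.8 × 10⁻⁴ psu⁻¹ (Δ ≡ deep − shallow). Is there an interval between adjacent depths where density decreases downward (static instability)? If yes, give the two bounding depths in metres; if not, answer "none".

124–224 m

Evaluate Δρ/ρ₀ = −αΔT + βΔS across each adjacent pair:
  14–123 m: −αΔT+βΔS = −(1.7 × 10⁻⁴)(-0.7)+(7.8 × 10⁻⁴)(+0.38) = 4.2 × 10⁻⁴ → stable
  123–124 m: −αΔT+βΔS = −(1.7 × 10⁻⁴)(-2.5)+(7.8 × 10⁻⁴)(+0.27) = 6.4 × 10⁻⁴ → stable
  124–224 m: −αΔT+βΔS = −(1.7 × 10⁻⁴)(+6.8)+(7.8 × 10⁻⁴)(-0.30) = -1.4 × 10⁻³ → UNSTABLE
  224–251 m: −αΔT+βΔS = −(1.7 × 10⁻⁴)(-2.7)+(7.8 × 10⁻⁴)(-0.43) = 1.2 × 10⁻⁴ → stable
  251–258 m: −αΔT+βΔS = −(1.7 × 10⁻⁴)(+1.2)+(7.8 × 10⁻⁴)(+0.53) = 2.1 × 10⁻⁴ → stable
The 124–224 m interval has Δρ < 0: lighter water underlies denser water.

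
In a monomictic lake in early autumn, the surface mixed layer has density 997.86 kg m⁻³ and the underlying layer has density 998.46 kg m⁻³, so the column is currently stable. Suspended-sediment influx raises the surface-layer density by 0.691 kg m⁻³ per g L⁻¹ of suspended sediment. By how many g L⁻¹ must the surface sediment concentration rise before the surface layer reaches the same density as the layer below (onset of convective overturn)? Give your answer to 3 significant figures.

Density deficit of the surface layer: 998.46 − 997.86 = 0.6 kg m⁻³.
Required change = 0.6 / 0.691 = 0.868 g L⁻¹.

0.868 g L⁻¹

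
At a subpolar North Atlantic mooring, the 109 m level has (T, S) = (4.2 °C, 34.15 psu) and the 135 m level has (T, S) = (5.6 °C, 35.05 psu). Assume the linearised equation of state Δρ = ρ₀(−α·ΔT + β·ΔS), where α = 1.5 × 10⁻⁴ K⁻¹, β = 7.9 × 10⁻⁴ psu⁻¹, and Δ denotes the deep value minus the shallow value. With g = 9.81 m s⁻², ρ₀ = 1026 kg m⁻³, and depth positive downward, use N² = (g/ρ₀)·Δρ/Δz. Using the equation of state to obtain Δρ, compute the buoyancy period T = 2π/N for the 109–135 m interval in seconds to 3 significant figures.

ΔT = +1.4 K, ΔS = +0.90 psu (deep − shallow).
Δρ/ρ₀ = −αΔT + βΔS = -2.10 × 10⁻⁴ + 7.11 × 10⁻⁴ = 5.01 × 10⁻⁴, so Δρ ≈ 0.5140 kg m⁻³.
N² = (g/ρ₀)·Δρ/Δz = g·(Δρ/ρ₀)/Δz = 9.81 × 5.01 × 10⁻⁴ / 26 = 1.8903 × 10⁻⁴ s⁻².
N = √(1.8903 × 10⁻⁴) = 0.013749 rad s⁻¹ → T = 2π/N = 456.99 s ≈ 457 s.

457 s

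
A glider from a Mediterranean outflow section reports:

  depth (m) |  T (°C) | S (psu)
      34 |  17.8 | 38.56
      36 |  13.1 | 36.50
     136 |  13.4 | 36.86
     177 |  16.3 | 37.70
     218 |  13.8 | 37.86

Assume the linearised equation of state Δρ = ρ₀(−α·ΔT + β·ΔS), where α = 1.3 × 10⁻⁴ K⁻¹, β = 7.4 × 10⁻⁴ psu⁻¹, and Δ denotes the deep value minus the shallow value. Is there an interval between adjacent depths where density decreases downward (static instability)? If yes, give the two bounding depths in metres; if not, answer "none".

Evaluate Δρ/ρ₀ = −αΔT + βΔS across each adjacent pair:
  34–36 m: −αΔT+βΔS = −(1.3 × 10⁻⁴)(-4.7)+(7.4 × 10⁻⁴)(-2.06) = -9.1 × 10⁻⁴ → UNSTABLE
  36–136 m: −αΔT+βΔS = −(1.3 × 10⁻⁴)(+0.3)+(7.4 × 10⁻⁴)(+0.36) = 2.3 × 10⁻⁴ → stable
  136–177 m: −αΔT+βΔS = −(1.3 × 10⁻⁴)(+2.9)+(7.4 × 10⁻⁴)(+0.84) = 2.4 × 10⁻⁴ → stable
  177–218 m: −αΔT+βΔS = −(1.3 × 10⁻⁴)(-2.5)+(7.4 × 10⁻⁴)(+0.16) = 4.4 × 10⁻⁴ → stable
The 34–36 m interval has Δρ < 0: lighter water underlies denser water.

34–36 m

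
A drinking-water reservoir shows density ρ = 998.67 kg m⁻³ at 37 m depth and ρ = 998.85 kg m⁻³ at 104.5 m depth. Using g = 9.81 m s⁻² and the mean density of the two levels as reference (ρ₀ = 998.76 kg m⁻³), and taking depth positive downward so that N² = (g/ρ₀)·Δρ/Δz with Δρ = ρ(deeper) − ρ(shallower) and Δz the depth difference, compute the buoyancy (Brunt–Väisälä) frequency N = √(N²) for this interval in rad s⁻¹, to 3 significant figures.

5.12 × 10⁻³ rad s⁻¹

Δρ = 998.85 − 998.67 = 0.18 kg m⁻³ over Δz = 104.5 − 37 = 67.5 m.
N² = (9.81/998.76) × (0.18/67.5) = 2.6192 × 10⁻⁵ s⁻².
N = √(2.6192 × 10⁻⁵) = 5.1178 × 10⁻³ rad s⁻¹ ≈ 5.12 × 10⁻³ rad s⁻¹.
Since Δρ > 0 the layer is stably stratified.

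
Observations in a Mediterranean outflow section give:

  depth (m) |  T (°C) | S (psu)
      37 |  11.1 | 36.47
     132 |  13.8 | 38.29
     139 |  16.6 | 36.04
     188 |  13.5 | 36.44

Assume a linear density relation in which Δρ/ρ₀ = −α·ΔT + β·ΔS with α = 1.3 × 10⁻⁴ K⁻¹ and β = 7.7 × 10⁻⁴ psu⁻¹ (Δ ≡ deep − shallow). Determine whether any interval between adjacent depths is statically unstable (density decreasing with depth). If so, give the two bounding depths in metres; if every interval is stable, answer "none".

132–139 m

Evaluate Δρ/ρ₀ = −αΔT + βΔS across each adjacent pair:
  37–132 m: −αΔT+βΔS = −(1.3 × 10⁻⁴)(+2.7)+(7.7 × 10⁻⁴)(+1.82) = 1.1 × 10⁻³ → stable
  132–139 m: −αΔT+βΔS = −(1.3 × 10⁻⁴)(+2.8)+(7.7 × 10⁻⁴)(-2.25) = -2.1 × 10⁻³ → UNSTABLE
  139–188 m: −αΔT+βΔS = −(1.3 × 10⁻⁴)(-3.1)+(7.7 × 10⁻⁴)(+0.40) = 7.1 × 10⁻⁴ → stable
The 132–139 m interval has Δρ < 0: lighter water underlies denser water.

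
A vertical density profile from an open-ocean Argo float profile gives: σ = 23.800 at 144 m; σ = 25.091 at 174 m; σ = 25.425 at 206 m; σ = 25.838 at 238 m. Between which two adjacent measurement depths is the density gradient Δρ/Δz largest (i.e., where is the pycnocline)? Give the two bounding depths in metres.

Compute the density gradient over each adjacent pair:
  144–174 m: Δρ/Δz = 1.291/30 = 0.043 kg m⁻⁴
  174–206 m: Δρ/Δz = 0.334/32 = 0.010 kg m⁻⁴
  206–238 m: Δρ/Δz = 0.413/32 = 0.013 kg m⁻⁴
The largest gradient is in the 144–174 m interval — the pycnocline.

144–174 m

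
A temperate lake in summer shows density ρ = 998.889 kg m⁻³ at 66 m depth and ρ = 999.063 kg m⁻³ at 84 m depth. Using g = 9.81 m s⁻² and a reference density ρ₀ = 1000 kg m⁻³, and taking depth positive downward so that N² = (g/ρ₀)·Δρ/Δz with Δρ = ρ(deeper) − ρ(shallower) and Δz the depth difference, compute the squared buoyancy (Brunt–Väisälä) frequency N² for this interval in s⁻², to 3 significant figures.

9.48 × 10⁻⁵ s⁻²

Δρ = 999.063 − 998.889 = 0.174 kg m⁻³ over Δz = 84 − 66 = 18 m.
N² = (9.81/1000) × (0.174/18) = 9.4830 × 10⁻⁵ s⁻² ≈ 9.48 × 10⁻⁵ s⁻².
Since Δρ > 0 the layer is stably stratified.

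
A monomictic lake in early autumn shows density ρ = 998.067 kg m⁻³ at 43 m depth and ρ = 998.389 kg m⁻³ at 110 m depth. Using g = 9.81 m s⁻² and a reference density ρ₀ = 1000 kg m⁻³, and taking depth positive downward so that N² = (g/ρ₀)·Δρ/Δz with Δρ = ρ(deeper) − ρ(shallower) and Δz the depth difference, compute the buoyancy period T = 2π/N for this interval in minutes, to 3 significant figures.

Δρ = 998.389 − 998.067 = 0.322 kg m⁻³ over Δz = 110 − 43 = 67 m.
N² = (9.81/1000) × (0.322/67) = 4.7147 × 10⁻⁵ s⁻².
N = √(4.7147 × 10⁻⁵) = 6.8664 × 10⁻³ rad s⁻¹, so T = 2π/N = 915.06 s = 15.251 min ≈ 15.3 min.

15.3 min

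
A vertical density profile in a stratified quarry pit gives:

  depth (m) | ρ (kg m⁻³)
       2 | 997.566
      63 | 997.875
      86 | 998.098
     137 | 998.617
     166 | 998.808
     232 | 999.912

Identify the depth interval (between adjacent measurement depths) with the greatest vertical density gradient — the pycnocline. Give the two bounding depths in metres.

166–232 m

Compute the density gradient over each adjacent pair:
  2–63 m: Δρ/Δz = 0.309/61 = 5.1 × 10⁻³ kg m⁻⁴
  63–86 m: Δρ/Δz = 0.223/23 = 9.7 × 10⁻³ kg m⁻⁴
  86–137 m: Δρ/Δz = 0.519/51 = 0.010 kg m⁻⁴
  137–166 m: Δρ/Δz = 0.191/29 = 6.6 × 10⁻³ kg m⁻⁴
  166–232 m: Δρ/Δz = 1.104/66 = 0.017 kg m⁻⁴
The largest gradient is in the 166–232 m interval — the pycnocline.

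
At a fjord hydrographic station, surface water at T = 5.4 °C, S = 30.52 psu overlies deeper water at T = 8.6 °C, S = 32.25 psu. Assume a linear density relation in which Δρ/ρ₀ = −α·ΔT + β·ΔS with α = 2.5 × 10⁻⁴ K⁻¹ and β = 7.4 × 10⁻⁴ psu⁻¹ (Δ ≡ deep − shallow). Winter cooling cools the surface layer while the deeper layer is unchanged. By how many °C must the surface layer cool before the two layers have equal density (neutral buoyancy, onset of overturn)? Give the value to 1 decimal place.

Neutral buoyancy requires Δρ = 0, i.e. −α(T_deep − T_surf′) + β(S_deep − S_surf) = 0.
T_surf′ = T_deep − (β/α)·ΔS = 8.6 − (7.4 × 10⁻⁴/2.5 × 10⁻⁴)·(+1.73) = 3.479 °C.
Cooling required: 5.4 − (3.479) = 1.921 °C.

1.9 °C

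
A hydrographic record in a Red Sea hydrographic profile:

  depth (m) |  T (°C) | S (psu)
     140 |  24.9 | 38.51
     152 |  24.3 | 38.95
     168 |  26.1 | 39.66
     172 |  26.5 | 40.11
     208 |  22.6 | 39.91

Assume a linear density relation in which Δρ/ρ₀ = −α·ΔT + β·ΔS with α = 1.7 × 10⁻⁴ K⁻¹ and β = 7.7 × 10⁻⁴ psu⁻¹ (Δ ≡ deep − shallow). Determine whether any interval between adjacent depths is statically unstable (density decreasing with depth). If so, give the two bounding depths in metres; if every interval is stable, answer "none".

Evaluate Δρ/ρ₀ = −αΔT + βΔS across each adjacent pair:
  140–152 m: −αΔT+βΔS = −(1.7 × 10⁻⁴)(-0.6)+(7.7 × 10⁻⁴)(+0.44) = 4.4 × 10⁻⁴ → stable
  152–168 m: −αΔT+βΔS = −(1.7 × 10⁻⁴)(+1.8)+(7.7 × 10⁻⁴)(+0.71) = 2.4 × 10⁻⁴ → stable
  168–172 m: −αΔT+βΔS = −(1.7 × 10⁻⁴)(+0.4)+(7.7 × 10⁻⁴)(+0.45) = 2.8 × 10⁻⁴ → stable
  172–208 m: −αΔT+βΔS = −(1.7 × 10⁻⁴)(-3.9)+(7.7 × 10⁻⁴)(-0.20) = 5.1 × 10⁻⁴ → stable
Every interval has Δρ > 0: the column is stably stratified throughout.

none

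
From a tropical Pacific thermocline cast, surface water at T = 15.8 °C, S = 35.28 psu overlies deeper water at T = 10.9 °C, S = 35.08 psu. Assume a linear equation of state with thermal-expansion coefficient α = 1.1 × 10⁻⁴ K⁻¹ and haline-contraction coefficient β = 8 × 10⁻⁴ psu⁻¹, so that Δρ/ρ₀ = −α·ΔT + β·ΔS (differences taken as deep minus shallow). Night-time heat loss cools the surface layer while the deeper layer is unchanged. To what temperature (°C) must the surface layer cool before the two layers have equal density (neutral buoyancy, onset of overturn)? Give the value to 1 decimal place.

12.4 °C

Neutral buoyancy requires Δρ = 0, i.e. −α(T_deep − T_surf′) + β(S_deep − S_surf) = 0.
T_surf′ = T_deep − (β/α)·ΔS = 10.9 − (8 × 10⁻⁴/1.1 × 10⁻⁴)·(-0.20) = 12.355 °C.
Cooling required: 15.8 − (12.355) = 3.445 °C.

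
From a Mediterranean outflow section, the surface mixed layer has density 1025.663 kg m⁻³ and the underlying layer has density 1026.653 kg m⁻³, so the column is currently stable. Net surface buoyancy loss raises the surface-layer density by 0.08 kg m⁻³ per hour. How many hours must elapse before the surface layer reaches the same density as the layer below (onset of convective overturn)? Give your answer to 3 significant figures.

Density deficit of the surface layer: 1026.653 − 1025.663 = 0.99 kg m⁻³.
Required change = 0.99 / 0.08 = 12.4 hours.

12.4 hours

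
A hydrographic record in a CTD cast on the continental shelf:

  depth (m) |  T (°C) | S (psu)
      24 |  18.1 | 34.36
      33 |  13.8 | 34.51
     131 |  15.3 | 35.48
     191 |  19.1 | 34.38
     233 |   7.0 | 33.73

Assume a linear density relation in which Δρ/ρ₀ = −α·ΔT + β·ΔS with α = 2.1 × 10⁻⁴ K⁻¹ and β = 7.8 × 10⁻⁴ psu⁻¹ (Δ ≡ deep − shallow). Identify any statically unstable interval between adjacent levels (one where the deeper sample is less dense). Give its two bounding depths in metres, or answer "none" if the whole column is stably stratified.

131–191 m

Evaluate Δρ/ρ₀ = −αΔT + βΔS across each adjacent pair:
  24–33 m: −αΔT+βΔS = −(2.1 × 10⁻⁴)(-4.3)+(7.8 × 10⁻⁴)(+0.15) = 1.0 × 10⁻³ → stable
  33–131 m: −αΔT+βΔS = −(2.1 × 10⁻⁴)(+1.5)+(7.8 × 10⁻⁴)(+0.97) = 4.4 × 10⁻⁴ → stable
  131–191 m: −αΔT+βΔS = −(2.1 × 10⁻⁴)(+3.8)+(7.8 × 10⁻⁴)(-1.10) = -1.7 × 10⁻³ → UNSTABLE
  191–233 m: −αΔT+βΔS = −(2.1 × 10⁻⁴)(-12.1)+(7.8 × 10⁻⁴)(-0.65) = 2.0 × 10⁻³ → stable
The 131–191 m interval has Δρ < 0: lighter water underlies denser water.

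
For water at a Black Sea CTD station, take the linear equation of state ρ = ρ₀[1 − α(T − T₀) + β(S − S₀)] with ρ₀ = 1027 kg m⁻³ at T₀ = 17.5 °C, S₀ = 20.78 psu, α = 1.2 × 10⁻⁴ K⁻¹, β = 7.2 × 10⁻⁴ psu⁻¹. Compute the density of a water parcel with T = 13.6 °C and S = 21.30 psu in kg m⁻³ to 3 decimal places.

T − T₀ = -3.9 K, S − S₀ = +0.52 psu.
Bracket = 1 − α·(-3.9) + β·(+0.52) = 1 + (8.424 × 10⁻⁴) = 1.0008424.
ρ = 1027 × 1.0008424 = 1027.865 kg m⁻³.

1027.865 kg m⁻³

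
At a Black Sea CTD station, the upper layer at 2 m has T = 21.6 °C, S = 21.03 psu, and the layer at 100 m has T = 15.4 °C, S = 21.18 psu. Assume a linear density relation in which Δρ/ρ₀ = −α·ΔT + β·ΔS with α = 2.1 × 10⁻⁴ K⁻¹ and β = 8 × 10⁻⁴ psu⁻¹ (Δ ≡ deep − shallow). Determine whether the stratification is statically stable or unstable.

ΔT = 15.4 − 21.6 = -6.2 K and ΔS = 21.18 − 21.03 = +0.15 psu (deep − shallow).
−αΔT = 1.302 × 10⁻³; βΔS = 1.20 × 10⁻⁴; sum Δρ/ρ₀ = 1.422 × 10⁻³.
Δρ/ρ₀ > 0, so Δρ > 0: deeper water is denser → statically stable.

stable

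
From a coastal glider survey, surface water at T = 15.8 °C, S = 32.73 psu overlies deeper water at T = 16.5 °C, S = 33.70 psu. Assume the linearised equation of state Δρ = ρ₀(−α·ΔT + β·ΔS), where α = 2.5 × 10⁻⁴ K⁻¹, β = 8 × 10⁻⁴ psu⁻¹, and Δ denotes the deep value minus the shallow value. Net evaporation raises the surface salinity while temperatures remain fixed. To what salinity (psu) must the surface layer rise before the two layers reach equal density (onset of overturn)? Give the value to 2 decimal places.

Neutral buoyancy requires −α(T_deep − T_surf) + β(S_deep − S_surf′) = 0.
S_surf′ = S_deep − (α/β)·ΔT = 33.70 − (2.5 × 10⁻⁴/8 × 10⁻⁴)·(+0.7) = 33.4813 psu.
Increase required: 33.4813 − 32.73 = 0.7513 psu.

33.48 psu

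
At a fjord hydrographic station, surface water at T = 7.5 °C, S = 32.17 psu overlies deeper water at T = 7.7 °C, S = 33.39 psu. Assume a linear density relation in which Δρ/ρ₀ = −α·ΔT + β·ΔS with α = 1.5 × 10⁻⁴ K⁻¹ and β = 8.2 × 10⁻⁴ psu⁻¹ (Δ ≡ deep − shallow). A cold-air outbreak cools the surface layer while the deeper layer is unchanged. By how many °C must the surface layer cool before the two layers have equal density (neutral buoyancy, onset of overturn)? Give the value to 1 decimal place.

Neutral buoyancy requires Δρ = 0, i.e. −α(T_deep − T_surf′) + β(S_deep − S_surf) = 0.
T_surf′ = T_deep − (β/α)·ΔS = 7.7 − (8.2 × 10⁻⁴/1.5 × 10⁻⁴)·(+1.22) = 1.031 °C.
Cooling required: 7.5 − (1.031) = 6.469 °C.

6.5 °C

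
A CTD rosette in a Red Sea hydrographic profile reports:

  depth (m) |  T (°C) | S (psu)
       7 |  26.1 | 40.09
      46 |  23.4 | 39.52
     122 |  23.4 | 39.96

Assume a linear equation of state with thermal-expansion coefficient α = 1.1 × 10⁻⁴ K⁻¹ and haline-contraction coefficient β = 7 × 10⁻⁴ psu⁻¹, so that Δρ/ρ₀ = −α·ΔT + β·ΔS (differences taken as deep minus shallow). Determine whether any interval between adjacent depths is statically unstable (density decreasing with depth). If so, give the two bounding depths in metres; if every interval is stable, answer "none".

Evaluate Δρ/ρ₀ = −αΔT + βΔS across each adjacent pair:
  7–46 m: −αΔT+βΔS = −(1.1 × 10⁻⁴)(-2.7)+(7 × 10⁻⁴)(-0.57) = -1.0 × 10⁻⁴ → UNSTABLE
  46–122 m: −αΔT+βΔS = −(1.1 × 10⁻⁴)(+0.0)+(7 × 10⁻⁴)(+0.44) = 3.1 × 10⁻⁴ → stable
The 7–46 m interval has Δρ < 0: lighter water underlies denser water.

7–46 m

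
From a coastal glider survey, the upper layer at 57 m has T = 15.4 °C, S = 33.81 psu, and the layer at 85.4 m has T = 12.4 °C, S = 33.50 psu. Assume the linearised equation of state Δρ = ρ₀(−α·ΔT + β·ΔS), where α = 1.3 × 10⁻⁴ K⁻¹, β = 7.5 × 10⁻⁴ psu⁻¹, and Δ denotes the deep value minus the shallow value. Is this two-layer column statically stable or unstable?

stable

ΔT = 12.4 − 15.4 = -3.0 K and ΔS = 33.50 − 33.81 = -0.31 psu (deep − shallow).
−αΔT = 3.90 × 10⁻⁴; βΔS = -2.325 × 10⁻⁴; sum Δρ/ρ₀ = 1.575 × 10⁻⁴.
Δρ/ρ₀ > 0, so Δρ > 0: deeper water is denser → statically stable.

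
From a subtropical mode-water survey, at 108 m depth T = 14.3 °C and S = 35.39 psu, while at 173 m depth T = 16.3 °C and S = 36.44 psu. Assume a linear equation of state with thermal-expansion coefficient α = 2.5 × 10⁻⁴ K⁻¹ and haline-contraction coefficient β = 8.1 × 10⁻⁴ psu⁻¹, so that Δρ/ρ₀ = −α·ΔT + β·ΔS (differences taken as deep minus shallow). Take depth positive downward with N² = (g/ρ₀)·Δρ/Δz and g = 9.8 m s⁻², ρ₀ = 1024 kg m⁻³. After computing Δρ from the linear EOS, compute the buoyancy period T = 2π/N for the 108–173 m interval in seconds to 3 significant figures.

ΔT = +2.0 K, ΔS = +1.05 psu (deep − shallow).
Δρ/ρ₀ = −αΔT + βΔS = -5.00 × 10⁻⁴ + 8.505 × 10⁻⁴ = 3.505 × 10⁻⁴, so Δρ ≈ 0.3589 kg m⁻³.
N² = (g/ρ₀)·Δρ/Δz = g·(Δρ/ρ₀)/Δz = 9.8 × 3.505 × 10⁻⁴ / 65 = 5.2845 × 10⁻⁵ s⁻².
N = √(5.2845 × 10⁻⁵) = 7.2695 × 10⁻³ rad s⁻¹ → T = 2π/N = 864.32 s ≈ 864 s.

864 s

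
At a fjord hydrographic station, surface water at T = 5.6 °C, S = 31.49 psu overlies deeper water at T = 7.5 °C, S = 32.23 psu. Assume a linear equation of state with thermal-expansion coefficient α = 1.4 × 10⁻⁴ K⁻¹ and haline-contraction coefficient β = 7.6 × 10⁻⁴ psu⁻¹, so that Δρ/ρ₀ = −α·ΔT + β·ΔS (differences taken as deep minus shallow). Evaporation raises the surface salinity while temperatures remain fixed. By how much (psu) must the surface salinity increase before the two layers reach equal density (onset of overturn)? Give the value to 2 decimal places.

0.39 psu

Neutral buoyancy requires −α(T_deep − T_surf) + β(S_deep − S_surf′) = 0.
S_surf′ = S_deep − (α/β)·ΔT = 32.23 − (1.4 × 10⁻⁴/7.6 × 10⁻⁴)·(+1.9) = 31.8800 psu.
Increase required: 31.8800 − 31.49 = 0.3900 psu.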